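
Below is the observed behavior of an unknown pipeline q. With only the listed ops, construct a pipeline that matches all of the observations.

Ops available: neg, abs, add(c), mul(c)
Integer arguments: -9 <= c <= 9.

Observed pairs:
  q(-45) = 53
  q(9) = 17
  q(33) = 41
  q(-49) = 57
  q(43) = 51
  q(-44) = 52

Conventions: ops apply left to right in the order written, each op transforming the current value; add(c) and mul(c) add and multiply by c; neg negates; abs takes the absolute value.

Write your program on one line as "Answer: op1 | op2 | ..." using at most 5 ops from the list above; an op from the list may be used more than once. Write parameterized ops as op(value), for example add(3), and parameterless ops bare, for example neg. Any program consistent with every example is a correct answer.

abs | neg | add(-8) | neg

Check, running the answer program on each example:
  -45 -> 45 -> -45 -> -53 -> 53
  9 -> 9 -> -9 -> -17 -> 17
  33 -> 33 -> -33 -> -41 -> 41
  -49 -> 49 -> -49 -> -57 -> 57
  43 -> 43 -> -43 -> -51 -> 51
  -44 -> 44 -> -44 -> -52 -> 52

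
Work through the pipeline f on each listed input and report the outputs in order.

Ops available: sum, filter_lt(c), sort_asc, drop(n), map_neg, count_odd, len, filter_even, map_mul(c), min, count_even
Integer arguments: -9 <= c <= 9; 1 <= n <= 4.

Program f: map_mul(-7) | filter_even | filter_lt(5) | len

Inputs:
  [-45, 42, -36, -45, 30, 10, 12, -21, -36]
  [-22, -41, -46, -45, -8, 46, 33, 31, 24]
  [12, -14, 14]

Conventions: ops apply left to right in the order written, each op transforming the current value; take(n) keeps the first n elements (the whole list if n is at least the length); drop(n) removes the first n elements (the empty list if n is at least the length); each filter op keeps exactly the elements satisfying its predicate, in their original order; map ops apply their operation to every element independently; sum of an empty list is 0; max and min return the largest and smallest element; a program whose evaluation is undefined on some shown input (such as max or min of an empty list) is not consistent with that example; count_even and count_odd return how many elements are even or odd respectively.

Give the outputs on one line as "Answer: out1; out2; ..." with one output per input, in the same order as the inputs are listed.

4; 2; 2

Execution, op by op:
  [-45, 42, -36, -45, 30, 10, 12, -21, -36] -> [315, -294, 252, 315, -210, -70, -84, 147, 252] -> [-294, 252, -210, -70, -84, 252] -> [-294, -210, -70, -84] -> 4
  [-22, -41, -46, -45, -8, 46, 33, 31, 24] -> [154, 287, 322, 315, 56, -322, -231, -217, -168] -> [154, 322, 56, -322, -168] -> [-322, -168] -> 2
  [12, -14, 14] -> [-84, 98, -98] -> [-84, 98, -98] -> [-84, -98] -> 2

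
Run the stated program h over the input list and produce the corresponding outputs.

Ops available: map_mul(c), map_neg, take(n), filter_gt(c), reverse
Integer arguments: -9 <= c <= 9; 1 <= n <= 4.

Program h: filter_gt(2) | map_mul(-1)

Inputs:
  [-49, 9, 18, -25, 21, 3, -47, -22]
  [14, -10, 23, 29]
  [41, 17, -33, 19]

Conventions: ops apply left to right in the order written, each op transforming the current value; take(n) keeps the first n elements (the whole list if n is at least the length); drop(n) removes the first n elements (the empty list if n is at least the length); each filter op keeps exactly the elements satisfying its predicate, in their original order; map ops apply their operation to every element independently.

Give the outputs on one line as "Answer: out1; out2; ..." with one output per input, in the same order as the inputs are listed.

Execution, op by op:
  [-49, 9, 18, -25, 21, 3, -47, -22] -> [9, 18, 21, 3] -> [-9, -18, -21, -3]
  [14, -10, 23, 29] -> [14, 23, 29] -> [-14, -23, -29]
  [41, 17, -33, 19] -> [41, 17, 19] -> [-41, -17, -19]

[-9, -18, -21, -3]; [-14, -23, -29]; [-41, -17, -19]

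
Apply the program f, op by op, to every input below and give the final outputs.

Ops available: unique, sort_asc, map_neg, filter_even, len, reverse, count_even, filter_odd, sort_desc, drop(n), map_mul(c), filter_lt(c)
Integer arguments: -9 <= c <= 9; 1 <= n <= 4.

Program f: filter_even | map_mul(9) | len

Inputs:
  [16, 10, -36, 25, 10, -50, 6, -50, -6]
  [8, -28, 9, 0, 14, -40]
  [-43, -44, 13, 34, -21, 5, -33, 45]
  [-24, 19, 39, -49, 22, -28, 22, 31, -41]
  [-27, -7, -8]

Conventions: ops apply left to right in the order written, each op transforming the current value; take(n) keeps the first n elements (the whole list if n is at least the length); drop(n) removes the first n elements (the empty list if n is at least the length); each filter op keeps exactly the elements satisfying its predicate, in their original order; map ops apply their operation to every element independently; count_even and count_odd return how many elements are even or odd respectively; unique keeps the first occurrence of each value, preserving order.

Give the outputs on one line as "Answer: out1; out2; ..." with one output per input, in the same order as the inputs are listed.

8; 5; 2; 4; 1

Execution, op by op:
  [16, 10, -36, 25, 10, -50, 6, -50, -6] -> [16, 10, -36, 10, -50, 6, -50, -6] -> [144, 90, -324, 90, -450, 54, -450, -54] -> 8
  [8, -28, 9, 0, 14, -40] -> [8, -28, 0, 14, -40] -> [72, -252, 0, 126, -360] -> 5
  [-43, -44, 13, 34, -21, 5, -33, 45] -> [-44, 34] -> [-396, 306] -> 2
  [-24, 19, 39, -49, 22, -28, 22, 31, -41] -> [-24, 22, -28, 22] -> [-216, 198, -252, 198] -> 4
  [-27, -7, -8] -> [-8] -> [-72] -> 1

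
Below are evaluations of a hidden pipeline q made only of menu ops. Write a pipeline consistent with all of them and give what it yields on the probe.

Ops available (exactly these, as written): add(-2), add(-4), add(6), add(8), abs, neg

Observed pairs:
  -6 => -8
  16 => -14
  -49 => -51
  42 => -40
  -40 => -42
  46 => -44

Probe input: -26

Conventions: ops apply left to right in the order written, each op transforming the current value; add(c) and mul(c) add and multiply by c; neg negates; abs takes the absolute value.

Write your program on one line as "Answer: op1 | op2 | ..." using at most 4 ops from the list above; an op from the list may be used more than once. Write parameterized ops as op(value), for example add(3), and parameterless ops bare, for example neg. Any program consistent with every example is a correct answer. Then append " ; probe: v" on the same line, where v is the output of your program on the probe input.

add(-2) | abs | neg ; probe: -28

Check, running the answer program on each example:
  -6 -> -8 -> 8 -> -8
  16 -> 14 -> 14 -> -14
  -49 -> -51 -> 51 -> -51
  42 -> 40 -> 40 -> -40
  -40 -> -42 -> 42 -> -42
  46 -> 44 -> 44 -> -44
  probe: -26 -> -28 -> 28 -> -28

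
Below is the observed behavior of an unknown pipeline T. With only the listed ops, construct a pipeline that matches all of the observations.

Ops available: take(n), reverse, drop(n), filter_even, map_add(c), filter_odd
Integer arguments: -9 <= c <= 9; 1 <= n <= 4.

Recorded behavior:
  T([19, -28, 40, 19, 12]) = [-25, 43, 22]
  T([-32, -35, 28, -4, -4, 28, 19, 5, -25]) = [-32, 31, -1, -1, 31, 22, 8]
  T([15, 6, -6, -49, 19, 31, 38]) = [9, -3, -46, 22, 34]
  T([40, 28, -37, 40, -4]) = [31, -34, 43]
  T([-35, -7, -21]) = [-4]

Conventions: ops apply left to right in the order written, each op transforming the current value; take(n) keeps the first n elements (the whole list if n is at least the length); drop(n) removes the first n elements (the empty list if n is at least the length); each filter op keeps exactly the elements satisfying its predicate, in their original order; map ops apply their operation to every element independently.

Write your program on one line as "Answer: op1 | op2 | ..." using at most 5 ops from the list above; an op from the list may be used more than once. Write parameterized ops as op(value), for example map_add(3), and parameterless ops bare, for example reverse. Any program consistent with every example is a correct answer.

drop(1) | reverse | drop(1) | reverse | map_add(3)

Check, running the answer program on each example:
  [19, -28, 40, 19, 12] -> [-28, 40, 19, 12] -> [12, 19, 40, -28] -> [19, 40, -28] -> [-28, 40, 19] -> [-25, 43, 22]
  [-32, -35, 28, -4, -4, 28, 19, 5, -25] -> [-35, 28, -4, -4, 28, 19, 5, -25] -> [-25, 5, 19, 28, -4, -4, 28, -35] -> [5, 19, 28, -4, -4, 28, -35] -> [-35, 28, -4, -4, 28, 19, 5] -> [-32, 31, -1, -1, 31, 22, 8]
  [15, 6, -6, -49, 19, 31, 38] -> [6, -6, -49, 19, 31, 38] -> [38, 31, 19, -49, -6, 6] -> [31, 19, -49, -6, 6] -> [6, -6, -49, 19, 31] -> [9, -3, -46, 22, 34]
  [40, 28, -37, 40, -4] -> [28, -37, 40, -4] -> [-4, 40, -37, 28] -> [40, -37, 28] -> [28, -37, 40] -> [31, -34, 43]
  [-35, -7, -21] -> [-7, -21] -> [-21, -7] -> [-7] -> [-7] -> [-4]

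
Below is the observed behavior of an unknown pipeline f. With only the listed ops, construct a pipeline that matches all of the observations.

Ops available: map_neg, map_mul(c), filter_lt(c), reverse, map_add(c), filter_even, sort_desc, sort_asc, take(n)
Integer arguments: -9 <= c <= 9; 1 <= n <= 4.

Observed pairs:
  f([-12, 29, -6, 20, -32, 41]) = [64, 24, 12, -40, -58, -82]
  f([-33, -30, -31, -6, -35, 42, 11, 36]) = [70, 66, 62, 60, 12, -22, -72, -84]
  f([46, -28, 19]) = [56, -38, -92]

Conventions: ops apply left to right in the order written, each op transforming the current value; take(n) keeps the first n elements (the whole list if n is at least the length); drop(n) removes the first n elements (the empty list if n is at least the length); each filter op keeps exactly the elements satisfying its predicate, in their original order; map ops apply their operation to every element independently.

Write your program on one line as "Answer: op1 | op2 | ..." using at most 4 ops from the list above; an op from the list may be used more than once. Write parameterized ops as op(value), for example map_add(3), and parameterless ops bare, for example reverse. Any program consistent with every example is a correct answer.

sort_desc | map_neg | map_mul(2) | reverse

Check, running the answer program on each example:
  [-12, 29, -6, 20, -32, 41] -> [41, 29, 20, -6, -12, -32] -> [-41, -29, -20, 6, 12, 32] -> [-82, -58, -40, 12, 24, 64] -> [64, 24, 12, -40, -58, -82]
  [-33, -30, -31, -6, -35, 42, 11, 36] -> [42, 36, 11, -6, -30, -31, -33, -35] -> [-42, -36, -11, 6, 30, 31, 33, 35] -> [-84, -72, -22, 12, 60, 62, 66, 70] -> [70, 66, 62, 60, 12, -22, -72, -84]
  [46, -28, 19] -> [46, 19, -28] -> [-46, -19, 28] -> [-92, -38, 56] -> [56, -38, -92]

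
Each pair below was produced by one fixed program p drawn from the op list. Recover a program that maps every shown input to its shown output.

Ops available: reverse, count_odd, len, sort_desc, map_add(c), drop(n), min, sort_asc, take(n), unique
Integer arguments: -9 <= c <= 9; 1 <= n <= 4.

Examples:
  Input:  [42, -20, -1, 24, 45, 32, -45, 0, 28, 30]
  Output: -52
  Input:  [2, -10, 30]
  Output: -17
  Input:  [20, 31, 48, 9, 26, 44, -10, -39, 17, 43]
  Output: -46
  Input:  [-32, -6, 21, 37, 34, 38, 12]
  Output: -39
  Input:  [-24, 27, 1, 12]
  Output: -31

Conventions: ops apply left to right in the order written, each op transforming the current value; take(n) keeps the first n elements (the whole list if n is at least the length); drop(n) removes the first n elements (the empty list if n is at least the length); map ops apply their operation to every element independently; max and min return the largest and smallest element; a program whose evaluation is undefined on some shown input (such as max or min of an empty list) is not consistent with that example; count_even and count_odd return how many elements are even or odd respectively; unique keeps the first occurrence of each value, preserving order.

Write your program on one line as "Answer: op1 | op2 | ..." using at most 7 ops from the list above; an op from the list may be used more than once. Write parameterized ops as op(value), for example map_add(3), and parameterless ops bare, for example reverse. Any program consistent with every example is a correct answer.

sort_asc | reverse | map_add(-7) | sort_asc | take(4) | min

Check, running the answer program on each example:
  [42, -20, -1, 24, 45, 32, -45, 0, 28, 30] -> [-45, -20, -1, 0, 24, 28, 30, 32, 42, 45] -> [45, 42, 32, 30, 28, 24, 0, -1, -20, -45] -> [38, 35, 25, 23, 21, 17, -7, -8, -27, -52] -> [-52, -27, -8, -7, 17, 21, 23, 25, 35, 38] -> [-52, -27, -8, -7] -> -52
  [2, -10, 30] -> [-10, 2, 30] -> [30, 2, -10] -> [23, -5, -17] -> [-17, -5, 23] -> [-17, -5, 23] -> -17
  [20, 31, 48, 9, 26, 44, -10, -39, 17, 43] -> [-39, -10, 9, 17, 20, 26, 31, 43, 44, 48] -> [48, 44, 43, 31, 26, 20, 17, 9, -10, -39] -> [41, 37, 36, 24, 19, 13, 10, 2, -17, -46] -> [-46, -17, 2, 10, 13, 19, 24, 36, 37, 41] -> [-46, -17, 2, 10] -> -46
  [-32, -6, 21, 37, 34, 38, 12] -> [-32, -6, 12, 21, 34, 37, 38] -> [38, 37, 34, 21, 12, -6, -32] -> [31, 30, 27, 14, 5, -13, -39] -> [-39, -13, 5, 14, 27, 30, 31] -> [-39, -13, 5, 14] -> -39
  [-24, 27, 1, 12] -> [-24, 1, 12, 27] -> [27, 12, 1, -24] -> [20, 5, -6, -31] -> [-31, -6, 5, 20] -> [-31, -6, 5, 20] -> -31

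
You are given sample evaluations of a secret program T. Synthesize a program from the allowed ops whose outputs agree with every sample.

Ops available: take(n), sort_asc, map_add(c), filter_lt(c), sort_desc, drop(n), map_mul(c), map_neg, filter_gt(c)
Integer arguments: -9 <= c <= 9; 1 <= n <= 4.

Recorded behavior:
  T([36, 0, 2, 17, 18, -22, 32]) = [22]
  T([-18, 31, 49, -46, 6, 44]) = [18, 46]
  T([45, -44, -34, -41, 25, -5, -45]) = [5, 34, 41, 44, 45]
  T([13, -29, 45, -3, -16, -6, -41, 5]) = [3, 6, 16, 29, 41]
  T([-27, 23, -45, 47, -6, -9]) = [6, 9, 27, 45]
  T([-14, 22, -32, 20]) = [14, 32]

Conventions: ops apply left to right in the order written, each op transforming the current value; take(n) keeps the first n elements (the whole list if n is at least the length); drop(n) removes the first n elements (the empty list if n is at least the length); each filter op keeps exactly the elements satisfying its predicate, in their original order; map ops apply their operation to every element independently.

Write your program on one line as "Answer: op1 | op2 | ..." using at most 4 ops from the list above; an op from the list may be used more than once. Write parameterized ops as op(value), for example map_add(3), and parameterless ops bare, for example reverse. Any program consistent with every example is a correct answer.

map_neg | sort_asc | filter_gt(2)

Check, running the answer program on each example:
  [36, 0, 2, 17, 18, -22, 32] -> [-36, 0, -2, -17, -18, 22, -32] -> [-36, -32, -18, -17, -2, 0, 22] -> [22]
  [-18, 31, 49, -46, 6, 44] -> [18, -31, -49, 46, -6, -44] -> [-49, -44, -31, -6, 18, 46] -> [18, 46]
  [45, -44, -34, -41, 25, -5, -45] -> [-45, 44, 34, 41, -25, 5, 45] -> [-45, -25, 5, 34, 41, 44, 45] -> [5, 34, 41, 44, 45]
  [13, -29, 45, -3, -16, -6, -41, 5] -> [-13, 29, -45, 3, 16, 6, 41, -5] -> [-45, -13, -5, 3, 6, 16, 29, 41] -> [3, 6, 16, 29, 41]
  [-27, 23, -45, 47, -6, -9] -> [27, -23, 45, -47, 6, 9] -> [-47, -23, 6, 9, 27, 45] -> [6, 9, 27, 45]
  [-14, 22, -32, 20] -> [14, -22, 32, -20] -> [-22, -20, 14, 32] -> [14, 32]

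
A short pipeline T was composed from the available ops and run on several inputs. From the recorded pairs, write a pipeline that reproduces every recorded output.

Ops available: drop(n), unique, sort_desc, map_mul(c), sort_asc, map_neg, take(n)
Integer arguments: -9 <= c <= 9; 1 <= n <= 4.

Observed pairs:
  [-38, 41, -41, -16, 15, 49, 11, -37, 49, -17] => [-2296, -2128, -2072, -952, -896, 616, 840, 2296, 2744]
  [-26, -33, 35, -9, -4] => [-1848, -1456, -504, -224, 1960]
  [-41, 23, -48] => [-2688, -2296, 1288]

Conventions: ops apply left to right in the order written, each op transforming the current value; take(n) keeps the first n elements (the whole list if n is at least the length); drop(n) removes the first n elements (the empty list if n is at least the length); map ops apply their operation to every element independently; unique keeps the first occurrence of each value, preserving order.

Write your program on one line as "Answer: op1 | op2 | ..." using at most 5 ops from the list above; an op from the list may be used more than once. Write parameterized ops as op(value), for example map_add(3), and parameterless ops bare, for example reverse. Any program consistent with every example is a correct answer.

map_mul(-7) | unique | sort_desc | map_neg | map_mul(8)

Check, running the answer program on each example:
  [-38, 41, -41, -16, 15, 49, 11, -37, 49, -17] -> [266, -287, 287, 112, -105, -343, -77, 259, -343, 119] -> [266, -287, 287, 112, -105, -343, -77, 259, 119] -> [287, 266, 259, 119, 112, -77, -105, -287, -343] -> [-287, -266, -259, -119, -112, 77, 105, 287, 343] -> [-2296, -2128, -2072, -952, -896, 616, 840, 2296, 2744]
  [-26, -33, 35, -9, -4] -> [182, 231, -245, 63, 28] -> [182, 231, -245, 63, 28] -> [231, 182, 63, 28, -245] -> [-231, -182, -63, -28, 245] -> [-1848, -1456, -504, -224, 1960]
  [-41, 23, -48] -> [287, -161, 336] -> [287, -161, 336] -> [336, 287, -161] -> [-336, -287, 161] -> [-2688, -2296, 1288]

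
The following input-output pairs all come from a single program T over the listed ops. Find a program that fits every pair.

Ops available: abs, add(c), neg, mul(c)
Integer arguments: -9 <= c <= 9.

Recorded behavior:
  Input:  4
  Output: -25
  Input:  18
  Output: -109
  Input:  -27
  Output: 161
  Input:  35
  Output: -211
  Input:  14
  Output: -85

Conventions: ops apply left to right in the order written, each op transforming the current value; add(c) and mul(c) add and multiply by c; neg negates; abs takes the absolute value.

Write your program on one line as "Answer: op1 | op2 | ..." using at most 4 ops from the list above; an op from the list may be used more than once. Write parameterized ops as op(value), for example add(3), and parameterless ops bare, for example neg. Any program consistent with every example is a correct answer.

mul(-1) | mul(-6) | neg | add(-1)

Check, running the answer program on each example:
  4 -> -4 -> 24 -> -24 -> -25
  18 -> -18 -> 108 -> -108 -> -109
  -27 -> 27 -> -162 -> 162 -> 161
  35 -> -35 -> 210 -> -210 -> -211
  14 -> -14 -> 84 -> -84 -> -85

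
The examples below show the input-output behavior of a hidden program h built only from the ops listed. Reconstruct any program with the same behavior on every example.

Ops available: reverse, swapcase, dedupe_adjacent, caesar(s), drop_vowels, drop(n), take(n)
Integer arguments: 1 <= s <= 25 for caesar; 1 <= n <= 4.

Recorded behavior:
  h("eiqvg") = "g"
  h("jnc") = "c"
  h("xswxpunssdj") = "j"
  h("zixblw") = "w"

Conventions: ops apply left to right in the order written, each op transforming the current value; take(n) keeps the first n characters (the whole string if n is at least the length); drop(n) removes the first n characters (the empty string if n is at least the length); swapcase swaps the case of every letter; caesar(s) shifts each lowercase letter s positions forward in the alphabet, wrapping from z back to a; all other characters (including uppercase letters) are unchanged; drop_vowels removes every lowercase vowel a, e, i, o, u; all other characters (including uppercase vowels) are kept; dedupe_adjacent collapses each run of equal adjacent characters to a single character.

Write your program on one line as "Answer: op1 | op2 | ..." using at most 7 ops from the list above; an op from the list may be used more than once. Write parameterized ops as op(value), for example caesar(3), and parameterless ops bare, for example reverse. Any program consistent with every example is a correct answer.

reverse | drop_vowels | take(4) | take(2) | reverse | drop(1)

Check, running the answer program on each example:
  "eiqvg" -> "gvqie" -> "gvq" -> "gvq" -> "gv" -> "vg" -> "g"
  "jnc" -> "cnj" -> "cnj" -> "cnj" -> "cn" -> "nc" -> "c"
  "xswxpunssdj" -> "jdssnupxwsx" -> "jdssnpxwsx" -> "jdss" -> "jd" -> "dj" -> "j"
  "zixblw" -> "wlbxiz" -> "wlbxz" -> "wlbx" -> "wl" -> "lw" -> "w"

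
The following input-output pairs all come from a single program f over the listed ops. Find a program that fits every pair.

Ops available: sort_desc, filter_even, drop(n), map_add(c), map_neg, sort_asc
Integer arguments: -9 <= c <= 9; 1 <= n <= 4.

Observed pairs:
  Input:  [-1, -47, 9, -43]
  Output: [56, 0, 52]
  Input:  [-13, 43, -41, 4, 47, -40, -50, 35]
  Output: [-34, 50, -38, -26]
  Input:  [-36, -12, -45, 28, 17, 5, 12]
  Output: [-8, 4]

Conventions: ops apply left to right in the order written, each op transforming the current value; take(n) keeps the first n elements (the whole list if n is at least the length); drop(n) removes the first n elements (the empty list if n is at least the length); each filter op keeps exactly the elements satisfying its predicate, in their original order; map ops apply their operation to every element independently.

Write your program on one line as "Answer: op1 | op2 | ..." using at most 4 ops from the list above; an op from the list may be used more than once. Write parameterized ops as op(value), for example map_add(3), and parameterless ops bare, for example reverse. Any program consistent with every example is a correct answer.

map_neg | map_add(9) | filter_even | drop(1)

Check, running the answer program on each example:
  [-1, -47, 9, -43] -> [1, 47, -9, 43] -> [10, 56, 0, 52] -> [10, 56, 0, 52] -> [56, 0, 52]
  [-13, 43, -41, 4, 47, -40, -50, 35] -> [13, -43, 41, -4, -47, 40, 50, -35] -> [22, -34, 50, 5, -38, 49, 59, -26] -> [22, -34, 50, -38, -26] -> [-34, 50, -38, -26]
  [-36, -12, -45, 28, 17, 5, 12] -> [36, 12, 45, -28, -17, -5, -12] -> [45, 21, 54, -19, -8, 4, -3] -> [54, -8, 4] -> [-8, 4]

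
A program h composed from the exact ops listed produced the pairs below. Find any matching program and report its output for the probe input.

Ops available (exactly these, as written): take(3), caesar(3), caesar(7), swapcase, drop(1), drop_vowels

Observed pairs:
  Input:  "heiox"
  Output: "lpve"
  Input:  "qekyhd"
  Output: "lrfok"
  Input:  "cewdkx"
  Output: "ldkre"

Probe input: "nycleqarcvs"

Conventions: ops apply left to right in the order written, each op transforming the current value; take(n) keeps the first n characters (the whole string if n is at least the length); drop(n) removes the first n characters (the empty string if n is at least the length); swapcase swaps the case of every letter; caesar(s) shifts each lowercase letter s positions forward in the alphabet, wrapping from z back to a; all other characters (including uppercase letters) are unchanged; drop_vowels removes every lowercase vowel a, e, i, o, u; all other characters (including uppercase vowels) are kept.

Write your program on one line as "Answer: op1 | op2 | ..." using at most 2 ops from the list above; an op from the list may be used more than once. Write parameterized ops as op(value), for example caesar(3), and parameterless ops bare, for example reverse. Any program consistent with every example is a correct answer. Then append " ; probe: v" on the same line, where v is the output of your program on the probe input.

caesar(7) | drop(1) ; probe: "fjslxhyjcz"

Check, running the answer program on each example:
  "heiox" -> "olpve" -> "lpve"
  "qekyhd" -> "xlrfok" -> "lrfok"
  "cewdkx" -> "jldkre" -> "ldkre"
  probe: "nycleqarcvs" -> "ufjslxhyjcz" -> "fjslxhyjcz"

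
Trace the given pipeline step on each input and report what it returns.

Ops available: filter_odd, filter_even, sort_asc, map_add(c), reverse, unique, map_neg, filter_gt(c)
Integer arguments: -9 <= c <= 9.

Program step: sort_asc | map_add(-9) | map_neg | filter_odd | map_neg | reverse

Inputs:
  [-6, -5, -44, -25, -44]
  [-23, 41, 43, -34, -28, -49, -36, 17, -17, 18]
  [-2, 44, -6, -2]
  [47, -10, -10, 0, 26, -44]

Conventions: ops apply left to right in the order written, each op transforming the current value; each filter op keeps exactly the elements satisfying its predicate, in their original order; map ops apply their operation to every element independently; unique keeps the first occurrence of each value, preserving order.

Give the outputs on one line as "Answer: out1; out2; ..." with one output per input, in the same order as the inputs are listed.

[-15, -53, -53]; [9, -37, -43, -45]; [35, -11, -11, -15]; [17, -9, -19, -19, -53]

Execution, op by op:
  [-6, -5, -44, -25, -44] -> [-44, -44, -25, -6, -5] -> [-53, -53, -34, -15, -14] -> [53, 53, 34, 15, 14] -> [53, 53, 15] -> [-53, -53, -15] -> [-15, -53, -53]
  [-23, 41, 43, -34, -28, -49, -36, 17, -17, 18] -> [-49, -36, -34, -28, -23, -17, 17, 18, 41, 43] -> [-58, -45, -43, -37, -32, -26, 8, 9, 32, 34] -> [58, 45, 43, 37, 32, 26, -8, -9, -32, -34] -> [45, 43, 37, -9] -> [-45, -43, -37, 9] -> [9, -37, -43, -45]
  [-2, 44, -6, -2] -> [-6, -2, -2, 44] -> [-15, -11, -11, 35] -> [15, 11, 11, -35] -> [15, 11, 11, -35] -> [-15, -11, -11, 35] -> [35, -11, -11, -15]
  [47, -10, -10, 0, 26, -44] -> [-44, -10, -10, 0, 26, 47] -> [-53, -19, -19, -9, 17, 38] -> [53, 19, 19, 9, -17, -38] -> [53, 19, 19, 9, -17] -> [-53, -19, -19, -9, 17] -> [17, -9, -19, -19, -53]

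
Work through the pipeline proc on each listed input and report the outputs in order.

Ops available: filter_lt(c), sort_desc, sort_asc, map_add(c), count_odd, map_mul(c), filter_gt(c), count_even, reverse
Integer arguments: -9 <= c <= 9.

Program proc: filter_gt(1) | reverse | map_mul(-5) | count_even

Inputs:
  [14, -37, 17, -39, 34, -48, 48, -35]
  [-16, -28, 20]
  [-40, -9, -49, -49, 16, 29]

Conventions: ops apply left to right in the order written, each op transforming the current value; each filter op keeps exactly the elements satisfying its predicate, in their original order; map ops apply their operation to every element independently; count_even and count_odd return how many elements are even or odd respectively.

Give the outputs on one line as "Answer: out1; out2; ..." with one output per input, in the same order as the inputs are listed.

3; 1; 1

Execution, op by op:
  [14, -37, 17, -39, 34, -48, 48, -35] -> [14, 17, 34, 48] -> [48, 34, 17, 14] -> [-240, -170, -85, -70] -> 3
  [-16, -28, 20] -> [20] -> [20] -> [-100] -> 1
  [-40, -9, -49, -49, 16, 29] -> [16, 29] -> [29, 16] -> [-145, -80] -> 1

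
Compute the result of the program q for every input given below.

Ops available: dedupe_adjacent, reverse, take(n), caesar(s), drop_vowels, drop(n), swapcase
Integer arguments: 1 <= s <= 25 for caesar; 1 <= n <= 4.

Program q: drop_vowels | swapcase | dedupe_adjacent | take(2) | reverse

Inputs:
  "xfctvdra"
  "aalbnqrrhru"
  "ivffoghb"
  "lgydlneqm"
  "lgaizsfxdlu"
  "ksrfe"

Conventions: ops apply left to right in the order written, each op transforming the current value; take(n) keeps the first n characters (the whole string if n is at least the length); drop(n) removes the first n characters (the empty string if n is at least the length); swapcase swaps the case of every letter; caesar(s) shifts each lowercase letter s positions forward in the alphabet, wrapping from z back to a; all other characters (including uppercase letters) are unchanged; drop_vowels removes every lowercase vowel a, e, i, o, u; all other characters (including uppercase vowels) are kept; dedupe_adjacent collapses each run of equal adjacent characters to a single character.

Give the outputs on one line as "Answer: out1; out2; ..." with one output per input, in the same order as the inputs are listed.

"FX"; "BL"; "FV"; "GL"; "GL"; "SK"

Execution, op by op:
  "xfctvdra" -> "xfctvdr" -> "XFCTVDR" -> "XFCTVDR" -> "XF" -> "FX"
  "aalbnqrrhru" -> "lbnqrrhr" -> "LBNQRRHR" -> "LBNQRHR" -> "LB" -> "BL"
  "ivffoghb" -> "vffghb" -> "VFFGHB" -> "VFGHB" -> "VF" -> "FV"
  "lgydlneqm" -> "lgydlnqm" -> "LGYDLNQM" -> "LGYDLNQM" -> "LG" -> "GL"
  "lgaizsfxdlu" -> "lgzsfxdl" -> "LGZSFXDL" -> "LGZSFXDL" -> "LG" -> "GL"
  "ksrfe" -> "ksrf" -> "KSRF" -> "KSRF" -> "KS" -> "SK"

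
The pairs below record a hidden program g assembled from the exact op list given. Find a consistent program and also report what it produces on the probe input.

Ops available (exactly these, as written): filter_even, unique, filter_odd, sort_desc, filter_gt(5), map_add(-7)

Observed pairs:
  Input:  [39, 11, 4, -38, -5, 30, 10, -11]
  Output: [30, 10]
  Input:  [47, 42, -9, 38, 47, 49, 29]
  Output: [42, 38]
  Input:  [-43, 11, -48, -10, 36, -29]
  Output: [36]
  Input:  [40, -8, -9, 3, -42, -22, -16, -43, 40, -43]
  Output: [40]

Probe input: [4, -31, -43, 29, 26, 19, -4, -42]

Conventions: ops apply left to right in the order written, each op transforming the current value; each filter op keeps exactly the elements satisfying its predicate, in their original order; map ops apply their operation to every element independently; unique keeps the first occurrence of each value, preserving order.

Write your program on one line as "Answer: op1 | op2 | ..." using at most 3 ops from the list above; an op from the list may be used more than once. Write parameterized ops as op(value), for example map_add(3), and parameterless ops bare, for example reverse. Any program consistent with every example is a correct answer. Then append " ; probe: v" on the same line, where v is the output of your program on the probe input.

unique | filter_gt(5) | filter_even ; probe: [26]

Check, running the answer program on each example:
  [39, 11, 4, -38, -5, 30, 10, -11] -> [39, 11, 4, -38, -5, 30, 10, -11] -> [39, 11, 30, 10] -> [30, 10]
  [47, 42, -9, 38, 47, 49, 29] -> [47, 42, -9, 38, 49, 29] -> [47, 42, 38, 49, 29] -> [42, 38]
  [-43, 11, -48, -10, 36, -29] -> [-43, 11, -48, -10, 36, -29] -> [11, 36] -> [36]
  [40, -8, -9, 3, -42, -22, -16, -43, 40, -43] -> [40, -8, -9, 3, -42, -22, -16, -43] -> [40] -> [40]
  probe: [4, -31, -43, 29, 26, 19, -4, -42] -> [4, -31, -43, 29, 26, 19, -4, -42] -> [29, 26, 19] -> [26]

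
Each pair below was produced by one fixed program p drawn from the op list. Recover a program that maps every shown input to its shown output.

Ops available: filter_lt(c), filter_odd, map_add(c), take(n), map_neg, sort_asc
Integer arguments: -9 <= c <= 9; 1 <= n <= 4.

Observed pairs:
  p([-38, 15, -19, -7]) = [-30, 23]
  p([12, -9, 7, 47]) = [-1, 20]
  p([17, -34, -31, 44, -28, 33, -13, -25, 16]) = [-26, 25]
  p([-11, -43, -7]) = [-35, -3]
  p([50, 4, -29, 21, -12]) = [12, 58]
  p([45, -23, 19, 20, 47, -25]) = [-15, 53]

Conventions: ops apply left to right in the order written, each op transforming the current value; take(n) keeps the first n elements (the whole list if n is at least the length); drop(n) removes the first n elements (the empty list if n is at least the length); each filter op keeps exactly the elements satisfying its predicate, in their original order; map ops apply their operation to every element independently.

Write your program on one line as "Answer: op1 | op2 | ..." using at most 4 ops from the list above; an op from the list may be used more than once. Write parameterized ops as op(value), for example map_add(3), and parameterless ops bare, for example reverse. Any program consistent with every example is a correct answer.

map_add(8) | take(2) | sort_asc

Check, running the answer program on each example:
  [-38, 15, -19, -7] -> [-30, 23, -11, 1] -> [-30, 23] -> [-30, 23]
  [12, -9, 7, 47] -> [20, -1, 15, 55] -> [20, -1] -> [-1, 20]
  [17, -34, -31, 44, -28, 33, -13, -25, 16] -> [25, -26, -23, 52, -20, 41, -5, -17, 24] -> [25, -26] -> [-26, 25]
  [-11, -43, -7] -> [-3, -35, 1] -> [-3, -35] -> [-35, -3]
  [50, 4, -29, 21, -12] -> [58, 12, -21, 29, -4] -> [58, 12] -> [12, 58]
  [45, -23, 19, 20, 47, -25] -> [53, -15, 27, 28, 55, -17] -> [53, -15] -> [-15, 53]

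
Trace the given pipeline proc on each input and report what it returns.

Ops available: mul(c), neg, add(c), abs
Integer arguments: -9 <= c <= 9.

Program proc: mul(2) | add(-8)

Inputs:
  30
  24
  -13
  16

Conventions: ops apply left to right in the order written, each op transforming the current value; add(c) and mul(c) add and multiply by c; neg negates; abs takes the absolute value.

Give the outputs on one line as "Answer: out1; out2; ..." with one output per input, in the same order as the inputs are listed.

52; 40; -34; 24

Execution, op by op:
  30 -> 60 -> 52
  24 -> 48 -> 40
  -13 -> -26 -> -34
  16 -> 32 -> 24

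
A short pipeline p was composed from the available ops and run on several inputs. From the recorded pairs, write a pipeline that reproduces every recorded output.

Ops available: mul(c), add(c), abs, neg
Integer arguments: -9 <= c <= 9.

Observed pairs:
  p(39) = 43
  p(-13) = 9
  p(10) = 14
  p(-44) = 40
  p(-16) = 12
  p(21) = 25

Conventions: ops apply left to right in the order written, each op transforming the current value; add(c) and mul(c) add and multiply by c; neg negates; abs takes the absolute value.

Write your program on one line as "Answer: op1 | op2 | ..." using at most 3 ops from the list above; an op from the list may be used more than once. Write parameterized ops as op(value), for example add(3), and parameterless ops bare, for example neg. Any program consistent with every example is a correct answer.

add(5) | add(-1) | abs

Check, running the answer program on each example:
  39 -> 44 -> 43 -> 43
  -13 -> -8 -> -9 -> 9
  10 -> 15 -> 14 -> 14
  -44 -> -39 -> -40 -> 40
  -16 -> -11 -> -12 -> 12
  21 -> 26 -> 25 -> 25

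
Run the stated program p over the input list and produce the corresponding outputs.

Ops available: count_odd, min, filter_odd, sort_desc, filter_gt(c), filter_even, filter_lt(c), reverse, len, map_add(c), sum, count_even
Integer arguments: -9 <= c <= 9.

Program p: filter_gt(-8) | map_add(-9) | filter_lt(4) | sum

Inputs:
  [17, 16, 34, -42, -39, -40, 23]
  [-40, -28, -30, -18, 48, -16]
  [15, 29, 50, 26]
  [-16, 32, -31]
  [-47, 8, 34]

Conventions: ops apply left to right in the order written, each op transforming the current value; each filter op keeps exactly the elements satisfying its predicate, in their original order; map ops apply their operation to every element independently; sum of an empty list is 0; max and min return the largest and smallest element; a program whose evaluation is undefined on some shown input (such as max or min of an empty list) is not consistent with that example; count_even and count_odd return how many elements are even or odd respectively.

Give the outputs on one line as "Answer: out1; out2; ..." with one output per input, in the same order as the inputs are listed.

0; 0; 0; 0; -1

Execution, op by op:
  [17, 16, 34, -42, -39, -40, 23] -> [17, 16, 34, 23] -> [8, 7, 25, 14] -> [] -> 0
  [-40, -28, -30, -18, 48, -16] -> [48] -> [39] -> [] -> 0
  [15, 29, 50, 26] -> [15, 29, 50, 26] -> [6, 20, 41, 17] -> [] -> 0
  [-16, 32, -31] -> [32] -> [23] -> [] -> 0
  [-47, 8, 34] -> [8, 34] -> [-1, 25] -> [-1] -> -1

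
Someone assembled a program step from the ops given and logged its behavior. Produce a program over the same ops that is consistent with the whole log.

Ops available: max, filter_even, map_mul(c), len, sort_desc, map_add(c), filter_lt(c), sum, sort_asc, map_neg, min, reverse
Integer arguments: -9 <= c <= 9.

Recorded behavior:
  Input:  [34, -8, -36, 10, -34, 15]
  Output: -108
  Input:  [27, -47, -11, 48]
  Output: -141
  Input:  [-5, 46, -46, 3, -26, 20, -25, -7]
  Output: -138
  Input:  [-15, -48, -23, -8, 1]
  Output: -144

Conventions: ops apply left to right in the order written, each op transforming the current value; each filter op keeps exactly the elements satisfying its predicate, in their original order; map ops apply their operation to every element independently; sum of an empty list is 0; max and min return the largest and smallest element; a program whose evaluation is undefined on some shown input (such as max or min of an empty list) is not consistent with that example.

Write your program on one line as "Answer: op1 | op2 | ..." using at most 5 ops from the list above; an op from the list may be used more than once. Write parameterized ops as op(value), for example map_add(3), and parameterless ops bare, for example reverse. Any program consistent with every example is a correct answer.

map_mul(3) | sort_asc | sort_desc | min

Check, running the answer program on each example:
  [34, -8, -36, 10, -34, 15] -> [102, -24, -108, 30, -102, 45] -> [-108, -102, -24, 30, 45, 102] -> [102, 45, 30, -24, -102, -108] -> -108
  [27, -47, -11, 48] -> [81, -141, -33, 144] -> [-141, -33, 81, 144] -> [144, 81, -33, -141] -> -141
  [-5, 46, -46, 3, -26, 20, -25, -7] -> [-15, 138, -138, 9, -78, 60, -75, -21] -> [-138, -78, -75, -21, -15, 9, 60, 138] -> [138, 60, 9, -15, -21, -75, -78, -138] -> -138
  [-15, -48, -23, -8, 1] -> [-45, -144, -69, -24, 3] -> [-144, -69, -45, -24, 3] -> [3, -24, -45, -69, -144] -> -144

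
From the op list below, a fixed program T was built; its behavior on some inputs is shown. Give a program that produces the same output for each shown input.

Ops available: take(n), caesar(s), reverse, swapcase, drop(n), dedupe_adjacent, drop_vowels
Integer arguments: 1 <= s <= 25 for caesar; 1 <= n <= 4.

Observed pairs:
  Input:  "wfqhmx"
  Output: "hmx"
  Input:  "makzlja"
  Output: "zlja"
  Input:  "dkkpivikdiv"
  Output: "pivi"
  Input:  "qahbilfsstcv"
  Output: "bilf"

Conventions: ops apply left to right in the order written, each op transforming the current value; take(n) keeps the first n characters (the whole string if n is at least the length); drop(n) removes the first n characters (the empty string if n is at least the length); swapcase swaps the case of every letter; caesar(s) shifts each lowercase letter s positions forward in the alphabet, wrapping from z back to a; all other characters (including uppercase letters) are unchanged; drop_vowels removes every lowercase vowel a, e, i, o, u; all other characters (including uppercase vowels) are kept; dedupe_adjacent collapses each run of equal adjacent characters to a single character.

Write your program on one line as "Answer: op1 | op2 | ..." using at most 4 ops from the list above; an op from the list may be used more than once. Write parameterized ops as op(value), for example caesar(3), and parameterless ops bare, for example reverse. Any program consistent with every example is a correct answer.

drop(3) | dedupe_adjacent | take(4)

Check, running the answer program on each example:
  "wfqhmx" -> "hmx" -> "hmx" -> "hmx"
  "makzlja" -> "zlja" -> "zlja" -> "zlja"
  "dkkpivikdiv" -> "pivikdiv" -> "pivikdiv" -> "pivi"
  "qahbilfsstcv" -> "bilfsstcv" -> "bilfstcv" -> "bilf"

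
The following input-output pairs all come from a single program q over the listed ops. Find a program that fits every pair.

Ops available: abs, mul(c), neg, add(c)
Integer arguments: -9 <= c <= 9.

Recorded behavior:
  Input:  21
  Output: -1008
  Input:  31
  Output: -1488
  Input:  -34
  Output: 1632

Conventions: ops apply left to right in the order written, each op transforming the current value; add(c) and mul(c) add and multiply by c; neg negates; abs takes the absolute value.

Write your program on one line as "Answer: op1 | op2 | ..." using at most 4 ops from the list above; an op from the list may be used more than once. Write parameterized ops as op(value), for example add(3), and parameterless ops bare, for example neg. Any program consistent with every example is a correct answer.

mul(-6) | neg | mul(8) | neg

Check, running the answer program on each example:
  21 -> -126 -> 126 -> 1008 -> -1008
  31 -> -186 -> 186 -> 1488 -> -1488
  -34 -> 204 -> -204 -> -1632 -> 1632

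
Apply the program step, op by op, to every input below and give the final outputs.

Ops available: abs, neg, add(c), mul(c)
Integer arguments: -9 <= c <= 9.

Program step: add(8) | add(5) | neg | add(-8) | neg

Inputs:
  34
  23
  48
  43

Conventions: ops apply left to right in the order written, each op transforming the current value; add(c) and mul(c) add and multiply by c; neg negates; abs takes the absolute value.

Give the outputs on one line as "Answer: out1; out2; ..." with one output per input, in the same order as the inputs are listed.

Execution, op by op:
  34 -> 42 -> 47 -> -47 -> -55 -> 55
  23 -> 31 -> 36 -> -36 -> -44 -> 44
  48 -> 56 -> 61 -> -61 -> -69 -> 69
  43 -> 51 -> 56 -> -56 -> -64 -> 64

55; 44; 69; 64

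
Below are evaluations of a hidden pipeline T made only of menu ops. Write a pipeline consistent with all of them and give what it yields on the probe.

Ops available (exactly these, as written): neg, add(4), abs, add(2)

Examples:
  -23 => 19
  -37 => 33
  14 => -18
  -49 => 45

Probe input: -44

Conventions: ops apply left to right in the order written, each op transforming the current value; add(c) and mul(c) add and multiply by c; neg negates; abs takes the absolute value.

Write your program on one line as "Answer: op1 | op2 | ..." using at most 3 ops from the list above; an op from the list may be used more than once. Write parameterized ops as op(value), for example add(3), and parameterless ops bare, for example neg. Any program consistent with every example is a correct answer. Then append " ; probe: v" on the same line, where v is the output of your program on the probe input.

add(4) | neg ; probe: 40

Check, running the answer program on each example:
  -23 -> -19 -> 19
  -37 -> -33 -> 33
  14 -> 18 -> -18
  -49 -> -45 -> 45
  probe: -44 -> -40 -> 40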